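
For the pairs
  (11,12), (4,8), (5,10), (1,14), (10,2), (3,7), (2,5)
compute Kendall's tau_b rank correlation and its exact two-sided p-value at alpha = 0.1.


Step 1: Enumerate the 21 unordered pairs (i,j) with i<j and classify each by sign(x_j-x_i) * sign(y_j-y_i).
  (1,2):dx=-7,dy=-4->C; (1,3):dx=-6,dy=-2->C; (1,4):dx=-10,dy=+2->D; (1,5):dx=-1,dy=-10->C
  (1,6):dx=-8,dy=-5->C; (1,7):dx=-9,dy=-7->C; (2,3):dx=+1,dy=+2->C; (2,4):dx=-3,dy=+6->D
  (2,5):dx=+6,dy=-6->D; (2,6):dx=-1,dy=-1->C; (2,7):dx=-2,dy=-3->C; (3,4):dx=-4,dy=+4->D
  (3,5):dx=+5,dy=-8->D; (3,6):dx=-2,dy=-3->C; (3,7):dx=-3,dy=-5->C; (4,5):dx=+9,dy=-12->D
  (4,6):dx=+2,dy=-7->D; (4,7):dx=+1,dy=-9->D; (5,6):dx=-7,dy=+5->D; (5,7):dx=-8,dy=+3->D
  (6,7):dx=-1,dy=-2->C
Step 2: C = 11, D = 10, total pairs = 21.
Step 3: tau = (C - D)/(n(n-1)/2) = (11 - 10)/21 = 0.047619.
Step 4: Exact two-sided p-value (enumerate n! = 5040 permutations of y under H0): p = 1.000000.
Step 5: alpha = 0.1. fail to reject H0.

tau_b = 0.0476 (C=11, D=10), p = 1.000000, fail to reject H0.


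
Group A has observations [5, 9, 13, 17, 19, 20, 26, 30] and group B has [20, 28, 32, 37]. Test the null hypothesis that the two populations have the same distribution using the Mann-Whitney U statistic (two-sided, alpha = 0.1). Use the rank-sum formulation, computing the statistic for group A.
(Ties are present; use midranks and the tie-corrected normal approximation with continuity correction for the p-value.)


Step 1: Combine and sort all 12 observations; assign midranks.
sorted (value, group): (5,X), (9,X), (13,X), (17,X), (19,X), (20,X), (20,Y), (26,X), (28,Y), (30,X), (32,Y), (37,Y)
ranks: 5->1, 9->2, 13->3, 17->4, 19->5, 20->6.5, 20->6.5, 26->8, 28->9, 30->10, 32->11, 37->12
Step 2: Rank sum for X: R1 = 1 + 2 + 3 + 4 + 5 + 6.5 + 8 + 10 = 39.5.
Step 3: U_X = R1 - n1(n1+1)/2 = 39.5 - 8*9/2 = 39.5 - 36 = 3.5.
       U_Y = n1*n2 - U_X = 32 - 3.5 = 28.5.
Step 4: Ties are present, so use the tie-corrected normal approximation (with continuity correction) for the p-value.
Step 5: p-value = 0.041184; compare to alpha = 0.1. reject H0.

U_X = 3.5, p = 0.041184, reject H0 at alpha = 0.1.


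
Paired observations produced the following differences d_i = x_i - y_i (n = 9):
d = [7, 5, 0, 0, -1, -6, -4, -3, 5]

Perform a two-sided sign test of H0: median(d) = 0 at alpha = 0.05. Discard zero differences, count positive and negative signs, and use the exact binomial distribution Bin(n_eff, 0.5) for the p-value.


Step 1: Discard zero differences. Original n = 9; n_eff = number of nonzero differences = 7.
Nonzero differences (with sign): +7, +5, -1, -6, -4, -3, +5
Step 2: Count signs: positive = 3, negative = 4.
Step 3: Under H0: P(positive) = 0.5, so the number of positives S ~ Bin(7, 0.5).
Step 4: Two-sided exact p-value = sum of Bin(7,0.5) probabilities at or below the observed probability = 1.000000.
Step 5: alpha = 0.05. fail to reject H0.

n_eff = 7, pos = 3, neg = 4, p = 1.000000, fail to reject H0.


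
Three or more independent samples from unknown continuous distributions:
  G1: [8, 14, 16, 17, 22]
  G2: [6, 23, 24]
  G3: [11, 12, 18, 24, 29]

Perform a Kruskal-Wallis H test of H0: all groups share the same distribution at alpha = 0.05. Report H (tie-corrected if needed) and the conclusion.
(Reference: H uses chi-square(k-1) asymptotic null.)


Step 1: Combine all N = 13 observations and assign midranks.
sorted (value, group, rank): (6,G2,1), (8,G1,2), (11,G3,3), (12,G3,4), (14,G1,5), (16,G1,6), (17,G1,7), (18,G3,8), (22,G1,9), (23,G2,10), (24,G2,11.5), (24,G3,11.5), (29,G3,13)
Step 2: Sum ranks within each group.
R_1 = 29 (n_1 = 5)
R_2 = 22.5 (n_2 = 3)
R_3 = 39.5 (n_3 = 5)
Step 3: H = 12/(N(N+1)) * sum(R_i^2/n_i) - 3(N+1)
     = 12/(13*14) * (29^2/5 + 22.5^2/3 + 39.5^2/5) - 3*14
     = 0.065934 * 649 - 42
     = 0.791209.
Step 4: Ties present; correction factor C = 1 - 6/(13^3 - 13) = 0.997253. Corrected H = 0.791209 / 0.997253 = 0.793388.
Step 5: Under H0, H ~ chi^2(2); p-value = 0.672540.
Step 6: alpha = 0.05. fail to reject H0.

H = 0.7934, df = 2, p = 0.672540, fail to reject H0.


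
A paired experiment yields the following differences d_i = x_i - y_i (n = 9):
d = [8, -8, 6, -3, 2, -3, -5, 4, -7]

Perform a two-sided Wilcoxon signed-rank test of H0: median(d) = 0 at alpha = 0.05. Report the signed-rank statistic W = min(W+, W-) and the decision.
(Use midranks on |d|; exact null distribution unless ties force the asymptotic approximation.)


Step 1: Drop any zero differences (none here) and take |d_i|.
|d| = [8, 8, 6, 3, 2, 3, 5, 4, 7]
Step 2: Midrank |d_i| (ties get averaged ranks).
ranks: |8|->8.5, |8|->8.5, |6|->6, |3|->2.5, |2|->1, |3|->2.5, |5|->5, |4|->4, |7|->7
Step 3: Attach original signs; sum ranks with positive sign and with negative sign.
W+ = 8.5 + 6 + 1 + 4 = 19.5
W- = 8.5 + 2.5 + 2.5 + 5 + 7 = 25.5
(Check: W+ + W- = 45 should equal n(n+1)/2 = 45.)
Step 4: Test statistic W = min(W+, W-) = 19.5.
Step 5: Ties in |d|, so use the tie-corrected normal approximation.
        E[W] = n(n+1)/4 = 9*10/4 = 22.5.
        Tie groups: |d|=3 (t=2), |d|=8 (t=2); sum(t^3 - t) = 12.
        Var[W] = n(n+1)(2n+1)/24 - sum(t^3-t)/48 = 1710/24 - 12/48 = 71.
        z = (W - E[W]) / sqrt(Var[W]) = (19.5 - 22.5) / 8.4261 = -0.3560.
        Two-sided p = 2*Phi(z) = 0.721815.
Step 6: alpha = 0.05. fail to reject H0.

W+ = 19.5, W- = 25.5, W = min = 19.5, p = 0.721815, fail to reject H0.


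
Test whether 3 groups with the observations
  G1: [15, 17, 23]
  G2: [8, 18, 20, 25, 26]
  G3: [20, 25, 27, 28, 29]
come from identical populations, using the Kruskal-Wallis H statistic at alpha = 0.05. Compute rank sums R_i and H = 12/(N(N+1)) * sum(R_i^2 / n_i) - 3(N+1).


Step 1: Combine all N = 13 observations and assign midranks.
sorted (value, group, rank): (8,G2,1), (15,G1,2), (17,G1,3), (18,G2,4), (20,G2,5.5), (20,G3,5.5), (23,G1,7), (25,G2,8.5), (25,G3,8.5), (26,G2,10), (27,G3,11), (28,G3,12), (29,G3,13)
Step 2: Sum ranks within each group.
R_1 = 12 (n_1 = 3)
R_2 = 29 (n_2 = 5)
R_3 = 50 (n_3 = 5)
Step 3: H = 12/(N(N+1)) * sum(R_i^2/n_i) - 3(N+1)
     = 12/(13*14) * (12^2/3 + 29^2/5 + 50^2/5) - 3*14
     = 0.065934 * 716.2 - 42
     = 5.221978.
Step 4: Ties present; correction factor C = 1 - 12/(13^3 - 13) = 0.994505. Corrected H = 5.221978 / 0.994505 = 5.250829.
Step 5: Under H0, H ~ chi^2(2); p-value = 0.072410.
Step 6: alpha = 0.05. fail to reject H0.

H = 5.2508, df = 2, p = 0.072410, fail to reject H0.


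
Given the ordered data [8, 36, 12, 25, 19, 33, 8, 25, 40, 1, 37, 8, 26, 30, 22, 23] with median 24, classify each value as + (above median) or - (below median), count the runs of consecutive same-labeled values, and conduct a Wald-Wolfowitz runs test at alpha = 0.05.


Step 1: Compute median = 24; label A = above, B = below.
Labels in order: BABABABAABABAABB  (n_A = 8, n_B = 8)
Step 2: Count runs R = 13.
Step 3: Under H0 (random ordering), E[R] = 2*n_A*n_B/(n_A+n_B) + 1 = 2*8*8/16 + 1 = 9.0000.
        Var[R] = 2*n_A*n_B*(2*n_A*n_B - n_A - n_B) / ((n_A+n_B)^2 * (n_A+n_B-1)) = 14336/3840 = 3.7333.
        SD[R] = 1.9322.
Step 4: Continuity-corrected z = (R - 0.5 - E[R]) / SD[R] = (13 - 0.5 - 9.0000) / 1.9322 = 1.8114.
Step 5: Two-sided p-value via normal approximation = 2*(1 - Phi(|z|)) = 0.070076.
Step 6: alpha = 0.05. fail to reject H0.

R = 13, z = 1.8114, p = 0.070076, fail to reject H0.


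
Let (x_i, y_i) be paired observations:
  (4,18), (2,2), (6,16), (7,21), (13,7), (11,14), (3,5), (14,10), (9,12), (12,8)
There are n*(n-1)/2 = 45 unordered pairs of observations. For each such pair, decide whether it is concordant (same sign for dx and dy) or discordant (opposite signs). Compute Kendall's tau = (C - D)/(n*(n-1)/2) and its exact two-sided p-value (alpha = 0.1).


Step 1: Enumerate the 45 unordered pairs (i,j) with i<j and classify each by sign(x_j-x_i) * sign(y_j-y_i).
  (1,2):dx=-2,dy=-16->C; (1,3):dx=+2,dy=-2->D; (1,4):dx=+3,dy=+3->C; (1,5):dx=+9,dy=-11->D
  (1,6):dx=+7,dy=-4->D; (1,7):dx=-1,dy=-13->C; (1,8):dx=+10,dy=-8->D; (1,9):dx=+5,dy=-6->D
  (1,10):dx=+8,dy=-10->D; (2,3):dx=+4,dy=+14->C; (2,4):dx=+5,dy=+19->C; (2,5):dx=+11,dy=+5->C
  (2,6):dx=+9,dy=+12->C; (2,7):dx=+1,dy=+3->C; (2,8):dx=+12,dy=+8->C; (2,9):dx=+7,dy=+10->C
  (2,10):dx=+10,dy=+6->C; (3,4):dx=+1,dy=+5->C; (3,5):dx=+7,dy=-9->D; (3,6):dx=+5,dy=-2->D
  (3,7):dx=-3,dy=-11->C; (3,8):dx=+8,dy=-6->D; (3,9):dx=+3,dy=-4->D; (3,10):dx=+6,dy=-8->D
  (4,5):dx=+6,dy=-14->D; (4,6):dx=+4,dy=-7->D; (4,7):dx=-4,dy=-16->C; (4,8):dx=+7,dy=-11->D
  (4,9):dx=+2,dy=-9->D; (4,10):dx=+5,dy=-13->D; (5,6):dx=-2,dy=+7->D; (5,7):dx=-10,dy=-2->C
  (5,8):dx=+1,dy=+3->C; (5,9):dx=-4,dy=+5->D; (5,10):dx=-1,dy=+1->D; (6,7):dx=-8,dy=-9->C
  (6,8):dx=+3,dy=-4->D; (6,9):dx=-2,dy=-2->C; (6,10):dx=+1,dy=-6->D; (7,8):dx=+11,dy=+5->C
  (7,9):dx=+6,dy=+7->C; (7,10):dx=+9,dy=+3->C; (8,9):dx=-5,dy=+2->D; (8,10):dx=-2,dy=-2->C
  (9,10):dx=+3,dy=-4->D
Step 2: C = 22, D = 23, total pairs = 45.
Step 3: tau = (C - D)/(n(n-1)/2) = (22 - 23)/45 = -0.022222.
Step 4: Exact two-sided p-value (enumerate n! = 3628800 permutations of y under H0): p = 1.000000.
Step 5: alpha = 0.1. fail to reject H0.

tau_b = -0.0222 (C=22, D=23), p = 1.000000, fail to reject H0.


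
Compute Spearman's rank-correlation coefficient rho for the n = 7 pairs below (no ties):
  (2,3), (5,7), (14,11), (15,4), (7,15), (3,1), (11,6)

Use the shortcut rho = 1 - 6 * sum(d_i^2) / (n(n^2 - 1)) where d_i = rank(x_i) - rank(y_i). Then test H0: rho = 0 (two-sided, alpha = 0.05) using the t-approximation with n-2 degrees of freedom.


Step 1: Rank x and y separately (midranks; no ties here).
rank(x): 2->1, 5->3, 14->6, 15->7, 7->4, 3->2, 11->5
rank(y): 3->2, 7->5, 11->6, 4->3, 15->7, 1->1, 6->4
Step 2: d_i = R_x(i) - R_y(i); compute d_i^2.
  (1-2)^2=1, (3-5)^2=4, (6-6)^2=0, (7-3)^2=16, (4-7)^2=9, (2-1)^2=1, (5-4)^2=1
sum(d^2) = 32.
Step 3: rho = 1 - 6*32 / (7*(7^2 - 1)) = 1 - 192/336 = 0.428571.
Step 4: Under H0, t = rho * sqrt((n-2)/(1-rho^2)) = 1.0607 ~ t(5).
Step 5: Two-sided p-value from the t-distribution with 5 df = 0.337368.
Step 6: alpha = 0.05. fail to reject H0.

rho = 0.4286, p = 0.337368, fail to reject H0 at alpha = 0.05.


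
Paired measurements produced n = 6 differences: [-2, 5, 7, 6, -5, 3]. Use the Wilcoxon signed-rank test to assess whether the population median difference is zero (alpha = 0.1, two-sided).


Step 1: Drop any zero differences (none here) and take |d_i|.
|d| = [2, 5, 7, 6, 5, 3]
Step 2: Midrank |d_i| (ties get averaged ranks).
ranks: |2|->1, |5|->3.5, |7|->6, |6|->5, |5|->3.5, |3|->2
Step 3: Attach original signs; sum ranks with positive sign and with negative sign.
W+ = 3.5 + 6 + 5 + 2 = 16.5
W- = 1 + 3.5 = 4.5
(Check: W+ + W- = 21 should equal n(n+1)/2 = 21.)
Step 4: Test statistic W = min(W+, W-) = 4.5.
Step 5: Ties in |d|, so use the tie-corrected normal approximation.
        E[W] = n(n+1)/4 = 6*7/4 = 10.5.
        Tie groups: |d|=5 (t=2); sum(t^3 - t) = 6.
        Var[W] = n(n+1)(2n+1)/24 - sum(t^3-t)/48 = 546/24 - 6/48 = 22.625.
        z = (W - E[W]) / sqrt(Var[W]) = (4.5 - 10.5) / 4.7566 = -1.2614.
        Two-sided p = 2*Phi(z) = 0.207160.
Step 6: alpha = 0.1. fail to reject H0.

W+ = 16.5, W- = 4.5, W = min = 4.5, p = 0.207160, fail to reject H0.


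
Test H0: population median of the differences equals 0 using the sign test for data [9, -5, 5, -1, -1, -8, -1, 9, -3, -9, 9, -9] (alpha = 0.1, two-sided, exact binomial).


Step 1: Discard zero differences. Original n = 12; n_eff = number of nonzero differences = 12.
Nonzero differences (with sign): +9, -5, +5, -1, -1, -8, -1, +9, -3, -9, +9, -9
Step 2: Count signs: positive = 4, negative = 8.
Step 3: Under H0: P(positive) = 0.5, so the number of positives S ~ Bin(12, 0.5).
Step 4: Two-sided exact p-value = sum of Bin(12,0.5) probabilities at or below the observed probability = 0.387695.
Step 5: alpha = 0.1. fail to reject H0.

n_eff = 12, pos = 4, neg = 8, p = 0.387695, fail to reject H0.


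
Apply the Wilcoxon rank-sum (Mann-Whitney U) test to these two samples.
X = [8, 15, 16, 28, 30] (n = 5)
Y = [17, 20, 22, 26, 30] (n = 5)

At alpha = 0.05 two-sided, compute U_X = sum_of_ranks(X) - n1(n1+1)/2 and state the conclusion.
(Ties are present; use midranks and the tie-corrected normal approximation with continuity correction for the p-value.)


Step 1: Combine and sort all 10 observations; assign midranks.
sorted (value, group): (8,X), (15,X), (16,X), (17,Y), (20,Y), (22,Y), (26,Y), (28,X), (30,X), (30,Y)
ranks: 8->1, 15->2, 16->3, 17->4, 20->5, 22->6, 26->7, 28->8, 30->9.5, 30->9.5
Step 2: Rank sum for X: R1 = 1 + 2 + 3 + 8 + 9.5 = 23.5.
Step 3: U_X = R1 - n1(n1+1)/2 = 23.5 - 5*6/2 = 23.5 - 15 = 8.5.
       U_Y = n1*n2 - U_X = 25 - 8.5 = 16.5.
Step 4: Ties are present, so use the tie-corrected normal approximation (with continuity correction) for the p-value.
Step 5: p-value = 0.463344; compare to alpha = 0.05. fail to reject H0.

U_X = 8.5, p = 0.463344, fail to reject H0 at alpha = 0.05.


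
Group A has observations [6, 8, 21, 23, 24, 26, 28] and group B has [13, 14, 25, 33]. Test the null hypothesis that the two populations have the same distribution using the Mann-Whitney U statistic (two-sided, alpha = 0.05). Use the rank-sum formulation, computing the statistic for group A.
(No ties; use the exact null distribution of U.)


Step 1: Combine and sort all 11 observations; assign midranks.
sorted (value, group): (6,X), (8,X), (13,Y), (14,Y), (21,X), (23,X), (24,X), (25,Y), (26,X), (28,X), (33,Y)
ranks: 6->1, 8->2, 13->3, 14->4, 21->5, 23->6, 24->7, 25->8, 26->9, 28->10, 33->11
Step 2: Rank sum for X: R1 = 1 + 2 + 5 + 6 + 7 + 9 + 10 = 40.
Step 3: U_X = R1 - n1(n1+1)/2 = 40 - 7*8/2 = 40 - 28 = 12.
       U_Y = n1*n2 - U_X = 28 - 12 = 16.
Step 4: No ties, so the exact null distribution of U (based on enumerating the C(11,7) = 330 equally likely rank assignments) gives the two-sided p-value.
Step 5: p-value = 0.787879; compare to alpha = 0.05. fail to reject H0.

U_X = 12, p = 0.787879, fail to reject H0 at alpha = 0.05.


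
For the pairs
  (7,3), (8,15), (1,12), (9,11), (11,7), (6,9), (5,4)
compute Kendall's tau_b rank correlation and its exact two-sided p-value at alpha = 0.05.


Step 1: Enumerate the 21 unordered pairs (i,j) with i<j and classify each by sign(x_j-x_i) * sign(y_j-y_i).
  (1,2):dx=+1,dy=+12->C; (1,3):dx=-6,dy=+9->D; (1,4):dx=+2,dy=+8->C; (1,5):dx=+4,dy=+4->C
  (1,6):dx=-1,dy=+6->D; (1,7):dx=-2,dy=+1->D; (2,3):dx=-7,dy=-3->C; (2,4):dx=+1,dy=-4->D
  (2,5):dx=+3,dy=-8->D; (2,6):dx=-2,dy=-6->C; (2,7):dx=-3,dy=-11->C; (3,4):dx=+8,dy=-1->D
  (3,5):dx=+10,dy=-5->D; (3,6):dx=+5,dy=-3->D; (3,7):dx=+4,dy=-8->D; (4,5):dx=+2,dy=-4->D
  (4,6):dx=-3,dy=-2->C; (4,7):dx=-4,dy=-7->C; (5,6):dx=-5,dy=+2->D; (5,7):dx=-6,dy=-3->C
  (6,7):dx=-1,dy=-5->C
Step 2: C = 10, D = 11, total pairs = 21.
Step 3: tau = (C - D)/(n(n-1)/2) = (10 - 11)/21 = -0.047619.
Step 4: Exact two-sided p-value (enumerate n! = 5040 permutations of y under H0): p = 1.000000.
Step 5: alpha = 0.05. fail to reject H0.

tau_b = -0.0476 (C=10, D=11), p = 1.000000, fail to reject H0.


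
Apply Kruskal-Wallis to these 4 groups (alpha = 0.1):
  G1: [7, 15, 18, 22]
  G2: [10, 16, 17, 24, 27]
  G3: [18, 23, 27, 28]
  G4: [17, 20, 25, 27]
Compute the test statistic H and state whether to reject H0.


Step 1: Combine all N = 17 observations and assign midranks.
sorted (value, group, rank): (7,G1,1), (10,G2,2), (15,G1,3), (16,G2,4), (17,G2,5.5), (17,G4,5.5), (18,G1,7.5), (18,G3,7.5), (20,G4,9), (22,G1,10), (23,G3,11), (24,G2,12), (25,G4,13), (27,G2,15), (27,G3,15), (27,G4,15), (28,G3,17)
Step 2: Sum ranks within each group.
R_1 = 21.5 (n_1 = 4)
R_2 = 38.5 (n_2 = 5)
R_3 = 50.5 (n_3 = 4)
R_4 = 42.5 (n_4 = 4)
Step 3: H = 12/(N(N+1)) * sum(R_i^2/n_i) - 3(N+1)
     = 12/(17*18) * (21.5^2/4 + 38.5^2/5 + 50.5^2/4 + 42.5^2/4) - 3*18
     = 0.039216 * 1501.14 - 54
     = 4.868137.
Step 4: Ties present; correction factor C = 1 - 36/(17^3 - 17) = 0.992647. Corrected H = 4.868137 / 0.992647 = 4.904198.
Step 5: Under H0, H ~ chi^2(3); p-value = 0.178948.
Step 6: alpha = 0.1. fail to reject H0.

H = 4.9042, df = 3, p = 0.178948, fail to reject H0.


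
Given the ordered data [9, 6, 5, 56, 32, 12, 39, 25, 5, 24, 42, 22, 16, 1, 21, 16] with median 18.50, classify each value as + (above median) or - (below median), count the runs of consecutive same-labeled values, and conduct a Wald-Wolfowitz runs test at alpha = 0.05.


Step 1: Compute median = 18.50; label A = above, B = below.
Labels in order: BBBAABAABAAABBAB  (n_A = 8, n_B = 8)
Step 2: Count runs R = 9.
Step 3: Under H0 (random ordering), E[R] = 2*n_A*n_B/(n_A+n_B) + 1 = 2*8*8/16 + 1 = 9.0000.
        Var[R] = 2*n_A*n_B*(2*n_A*n_B - n_A - n_B) / ((n_A+n_B)^2 * (n_A+n_B-1)) = 14336/3840 = 3.7333.
        SD[R] = 1.9322.
Step 4: R = E[R], so z = 0 with no continuity correction.
Step 5: Two-sided p-value via normal approximation = 2*(1 - Phi(|z|)) = 1.000000.
Step 6: alpha = 0.05. fail to reject H0.

R = 9, z = 0.0000, p = 1.000000, fail to reject H0.


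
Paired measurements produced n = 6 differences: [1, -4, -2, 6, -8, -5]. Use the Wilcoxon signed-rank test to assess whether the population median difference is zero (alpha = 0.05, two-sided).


Step 1: Drop any zero differences (none here) and take |d_i|.
|d| = [1, 4, 2, 6, 8, 5]
Step 2: Midrank |d_i| (ties get averaged ranks).
ranks: |1|->1, |4|->3, |2|->2, |6|->5, |8|->6, |5|->4
Step 3: Attach original signs; sum ranks with positive sign and with negative sign.
W+ = 1 + 5 = 6
W- = 3 + 2 + 6 + 4 = 15
(Check: W+ + W- = 21 should equal n(n+1)/2 = 21.)
Step 4: Test statistic W = min(W+, W-) = 6.
Step 5: No ties, so the exact null distribution over the 2^6 = 64 sign assignments gives the two-sided p-value = 0.437500.
Step 6: alpha = 0.05. fail to reject H0.

W+ = 6, W- = 15, W = min = 6, p = 0.437500, fail to reject H0.


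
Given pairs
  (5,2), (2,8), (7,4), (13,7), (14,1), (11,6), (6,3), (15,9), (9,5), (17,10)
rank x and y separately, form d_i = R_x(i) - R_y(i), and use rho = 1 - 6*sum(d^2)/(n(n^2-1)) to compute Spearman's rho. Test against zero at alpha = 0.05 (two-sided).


Step 1: Rank x and y separately (midranks; no ties here).
rank(x): 5->2, 2->1, 7->4, 13->7, 14->8, 11->6, 6->3, 15->9, 9->5, 17->10
rank(y): 2->2, 8->8, 4->4, 7->7, 1->1, 6->6, 3->3, 9->9, 5->5, 10->10
Step 2: d_i = R_x(i) - R_y(i); compute d_i^2.
  (2-2)^2=0, (1-8)^2=49, (4-4)^2=0, (7-7)^2=0, (8-1)^2=49, (6-6)^2=0, (3-3)^2=0, (9-9)^2=0, (5-5)^2=0, (10-10)^2=0
sum(d^2) = 98.
Step 3: rho = 1 - 6*98 / (10*(10^2 - 1)) = 1 - 588/990 = 0.406061.
Step 4: Under H0, t = rho * sqrt((n-2)/(1-rho^2)) = 1.2568 ~ t(8).
Step 5: Two-sided p-value from the t-distribution with 8 df = 0.244282.
Step 6: alpha = 0.05. fail to reject H0.

rho = 0.4061, p = 0.244282, fail to reject H0 at alpha = 0.05.


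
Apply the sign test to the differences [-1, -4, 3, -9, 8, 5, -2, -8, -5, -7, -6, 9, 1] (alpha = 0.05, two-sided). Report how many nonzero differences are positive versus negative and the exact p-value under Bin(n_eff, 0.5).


Step 1: Discard zero differences. Original n = 13; n_eff = number of nonzero differences = 13.
Nonzero differences (with sign): -1, -4, +3, -9, +8, +5, -2, -8, -5, -7, -6, +9, +1
Step 2: Count signs: positive = 5, negative = 8.
Step 3: Under H0: P(positive) = 0.5, so the number of positives S ~ Bin(13, 0.5).
Step 4: Two-sided exact p-value = sum of Bin(13,0.5) probabilities at or below the observed probability = 0.581055.
Step 5: alpha = 0.05. fail to reject H0.

n_eff = 13, pos = 5, neg = 8, p = 0.581055, fail to reject H0.


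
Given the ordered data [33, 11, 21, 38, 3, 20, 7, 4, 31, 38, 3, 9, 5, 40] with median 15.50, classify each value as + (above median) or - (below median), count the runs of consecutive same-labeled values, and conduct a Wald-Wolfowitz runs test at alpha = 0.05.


Step 1: Compute median = 15.50; label A = above, B = below.
Labels in order: ABAABABBAABBBA  (n_A = 7, n_B = 7)
Step 2: Count runs R = 9.
Step 3: Under H0 (random ordering), E[R] = 2*n_A*n_B/(n_A+n_B) + 1 = 2*7*7/14 + 1 = 8.0000.
        Var[R] = 2*n_A*n_B*(2*n_A*n_B - n_A - n_B) / ((n_A+n_B)^2 * (n_A+n_B-1)) = 8232/2548 = 3.2308.
        SD[R] = 1.7974.
Step 4: Continuity-corrected z = (R - 0.5 - E[R]) / SD[R] = (9 - 0.5 - 8.0000) / 1.7974 = 0.2782.
Step 5: Two-sided p-value via normal approximation = 2*(1 - Phi(|z|)) = 0.780879.
Step 6: alpha = 0.05. fail to reject H0.

R = 9, z = 0.2782, p = 0.780879, fail to reject H0.


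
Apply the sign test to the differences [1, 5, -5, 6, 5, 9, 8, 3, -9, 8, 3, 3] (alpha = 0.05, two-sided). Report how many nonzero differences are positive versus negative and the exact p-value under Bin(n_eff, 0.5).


Step 1: Discard zero differences. Original n = 12; n_eff = number of nonzero differences = 12.
Nonzero differences (with sign): +1, +5, -5, +6, +5, +9, +8, +3, -9, +8, +3, +3
Step 2: Count signs: positive = 10, negative = 2.
Step 3: Under H0: P(positive) = 0.5, so the number of positives S ~ Bin(12, 0.5).
Step 4: Two-sided exact p-value = sum of Bin(12,0.5) probabilities at or below the observed probability = 0.038574.
Step 5: alpha = 0.05. reject H0.

n_eff = 12, pos = 10, neg = 2, p = 0.038574, reject H0.


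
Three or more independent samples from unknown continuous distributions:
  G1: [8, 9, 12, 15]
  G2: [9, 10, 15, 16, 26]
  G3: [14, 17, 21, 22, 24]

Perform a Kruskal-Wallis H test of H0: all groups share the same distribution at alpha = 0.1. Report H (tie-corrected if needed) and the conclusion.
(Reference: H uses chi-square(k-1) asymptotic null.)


Step 1: Combine all N = 14 observations and assign midranks.
sorted (value, group, rank): (8,G1,1), (9,G1,2.5), (9,G2,2.5), (10,G2,4), (12,G1,5), (14,G3,6), (15,G1,7.5), (15,G2,7.5), (16,G2,9), (17,G3,10), (21,G3,11), (22,G3,12), (24,G3,13), (26,G2,14)
Step 2: Sum ranks within each group.
R_1 = 16 (n_1 = 4)
R_2 = 37 (n_2 = 5)
R_3 = 52 (n_3 = 5)
Step 3: H = 12/(N(N+1)) * sum(R_i^2/n_i) - 3(N+1)
     = 12/(14*15) * (16^2/4 + 37^2/5 + 52^2/5) - 3*15
     = 0.057143 * 878.6 - 45
     = 5.205714.
Step 4: Ties present; correction factor C = 1 - 12/(14^3 - 14) = 0.995604. Corrected H = 5.205714 / 0.995604 = 5.228698.
Step 5: Under H0, H ~ chi^2(2); p-value = 0.073215.
Step 6: alpha = 0.1. reject H0.

H = 5.2287, df = 2, p = 0.073215, reject H0.


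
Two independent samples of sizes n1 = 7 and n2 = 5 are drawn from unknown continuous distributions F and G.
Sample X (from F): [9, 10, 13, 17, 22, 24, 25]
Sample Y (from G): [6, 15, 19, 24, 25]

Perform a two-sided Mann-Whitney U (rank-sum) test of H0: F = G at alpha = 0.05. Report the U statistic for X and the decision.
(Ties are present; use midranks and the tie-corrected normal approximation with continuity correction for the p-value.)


Step 1: Combine and sort all 12 observations; assign midranks.
sorted (value, group): (6,Y), (9,X), (10,X), (13,X), (15,Y), (17,X), (19,Y), (22,X), (24,X), (24,Y), (25,X), (25,Y)
ranks: 6->1, 9->2, 10->3, 13->4, 15->5, 17->6, 19->7, 22->8, 24->9.5, 24->9.5, 25->11.5, 25->11.5
Step 2: Rank sum for X: R1 = 2 + 3 + 4 + 6 + 8 + 9.5 + 11.5 = 44.
Step 3: U_X = R1 - n1(n1+1)/2 = 44 - 7*8/2 = 44 - 28 = 16.
       U_Y = n1*n2 - U_X = 35 - 16 = 19.
Step 4: Ties are present, so use the tie-corrected normal approximation (with continuity correction) for the p-value.
Step 5: p-value = 0.870542; compare to alpha = 0.05. fail to reject H0.

U_X = 16, p = 0.870542, fail to reject H0 at alpha = 0.05.


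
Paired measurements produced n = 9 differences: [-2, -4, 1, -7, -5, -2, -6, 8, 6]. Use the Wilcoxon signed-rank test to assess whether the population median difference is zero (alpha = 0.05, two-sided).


Step 1: Drop any zero differences (none here) and take |d_i|.
|d| = [2, 4, 1, 7, 5, 2, 6, 8, 6]
Step 2: Midrank |d_i| (ties get averaged ranks).
ranks: |2|->2.5, |4|->4, |1|->1, |7|->8, |5|->5, |2|->2.5, |6|->6.5, |8|->9, |6|->6.5
Step 3: Attach original signs; sum ranks with positive sign and with negative sign.
W+ = 1 + 9 + 6.5 = 16.5
W- = 2.5 + 4 + 8 + 5 + 2.5 + 6.5 = 28.5
(Check: W+ + W- = 45 should equal n(n+1)/2 = 45.)
Step 4: Test statistic W = min(W+, W-) = 16.5.
Step 5: Ties in |d|, so use the tie-corrected normal approximation.
        E[W] = n(n+1)/4 = 9*10/4 = 22.5.
        Tie groups: |d|=2 (t=2), |d|=6 (t=2); sum(t^3 - t) = 12.
        Var[W] = n(n+1)(2n+1)/24 - sum(t^3-t)/48 = 1710/24 - 12/48 = 71.
        z = (W - E[W]) / sqrt(Var[W]) = (16.5 - 22.5) / 8.4261 = -0.7121.
        Two-sided p = 2*Phi(z) = 0.476422.
Step 6: alpha = 0.05. fail to reject H0.

W+ = 16.5, W- = 28.5, W = min = 16.5, p = 0.476422, fail to reject H0.


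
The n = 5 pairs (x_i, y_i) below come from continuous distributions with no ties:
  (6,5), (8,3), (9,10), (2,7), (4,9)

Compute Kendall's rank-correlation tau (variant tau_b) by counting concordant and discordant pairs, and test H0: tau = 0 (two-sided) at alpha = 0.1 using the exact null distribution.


Step 1: Enumerate the 10 unordered pairs (i,j) with i<j and classify each by sign(x_j-x_i) * sign(y_j-y_i).
  (1,2):dx=+2,dy=-2->D; (1,3):dx=+3,dy=+5->C; (1,4):dx=-4,dy=+2->D; (1,5):dx=-2,dy=+4->D
  (2,3):dx=+1,dy=+7->C; (2,4):dx=-6,dy=+4->D; (2,5):dx=-4,dy=+6->D; (3,4):dx=-7,dy=-3->C
  (3,5):dx=-5,dy=-1->C; (4,5):dx=+2,dy=+2->C
Step 2: C = 5, D = 5, total pairs = 10.
Step 3: tau = (C - D)/(n(n-1)/2) = (5 - 5)/10 = 0.000000.
Step 4: Exact two-sided p-value (enumerate n! = 120 permutations of y under H0): p = 1.000000.
Step 5: alpha = 0.1. fail to reject H0.

tau_b = 0.0000 (C=5, D=5), p = 1.000000, fail to reject H0.


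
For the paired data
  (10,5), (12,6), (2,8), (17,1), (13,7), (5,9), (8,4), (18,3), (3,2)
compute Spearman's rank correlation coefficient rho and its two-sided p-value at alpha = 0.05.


Step 1: Rank x and y separately (midranks; no ties here).
rank(x): 10->5, 12->6, 2->1, 17->8, 13->7, 5->3, 8->4, 18->9, 3->2
rank(y): 5->5, 6->6, 8->8, 1->1, 7->7, 9->9, 4->4, 3->3, 2->2
Step 2: d_i = R_x(i) - R_y(i); compute d_i^2.
  (5-5)^2=0, (6-6)^2=0, (1-8)^2=49, (8-1)^2=49, (7-7)^2=0, (3-9)^2=36, (4-4)^2=0, (9-3)^2=36, (2-2)^2=0
sum(d^2) = 170.
Step 3: rho = 1 - 6*170 / (9*(9^2 - 1)) = 1 - 1020/720 = -0.416667.
Step 4: Under H0, t = rho * sqrt((n-2)/(1-rho^2)) = -1.2127 ~ t(7).
Step 5: Two-sided p-value from the t-distribution with 7 df = 0.264586.
Step 6: alpha = 0.05. fail to reject H0.

rho = -0.4167, p = 0.264586, fail to reject H0 at alpha = 0.05.


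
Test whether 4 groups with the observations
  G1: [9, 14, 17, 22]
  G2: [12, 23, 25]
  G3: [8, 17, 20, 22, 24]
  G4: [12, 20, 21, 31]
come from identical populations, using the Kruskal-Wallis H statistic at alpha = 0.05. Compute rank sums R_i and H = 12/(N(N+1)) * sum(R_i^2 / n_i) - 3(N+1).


Step 1: Combine all N = 16 observations and assign midranks.
sorted (value, group, rank): (8,G3,1), (9,G1,2), (12,G2,3.5), (12,G4,3.5), (14,G1,5), (17,G1,6.5), (17,G3,6.5), (20,G3,8.5), (20,G4,8.5), (21,G4,10), (22,G1,11.5), (22,G3,11.5), (23,G2,13), (24,G3,14), (25,G2,15), (31,G4,16)
Step 2: Sum ranks within each group.
R_1 = 25 (n_1 = 4)
R_2 = 31.5 (n_2 = 3)
R_3 = 41.5 (n_3 = 5)
R_4 = 38 (n_4 = 4)
Step 3: H = 12/(N(N+1)) * sum(R_i^2/n_i) - 3(N+1)
     = 12/(16*17) * (25^2/4 + 31.5^2/3 + 41.5^2/5 + 38^2/4) - 3*17
     = 0.044118 * 1192.45 - 51
     = 1.608088.
Step 4: Ties present; correction factor C = 1 - 24/(16^3 - 16) = 0.994118. Corrected H = 1.608088 / 0.994118 = 1.617604.
Step 5: Under H0, H ~ chi^2(3); p-value = 0.655405.
Step 6: alpha = 0.05. fail to reject H0.

H = 1.6176, df = 3, p = 0.655405, fail to reject H0.


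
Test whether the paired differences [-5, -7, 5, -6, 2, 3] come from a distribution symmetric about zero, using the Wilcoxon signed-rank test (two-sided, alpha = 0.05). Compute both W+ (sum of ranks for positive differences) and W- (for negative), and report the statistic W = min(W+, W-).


Step 1: Drop any zero differences (none here) and take |d_i|.
|d| = [5, 7, 5, 6, 2, 3]
Step 2: Midrank |d_i| (ties get averaged ranks).
ranks: |5|->3.5, |7|->6, |5|->3.5, |6|->5, |2|->1, |3|->2
Step 3: Attach original signs; sum ranks with positive sign and with negative sign.
W+ = 3.5 + 1 + 2 = 6.5
W- = 3.5 + 6 + 5 = 14.5
(Check: W+ + W- = 21 should equal n(n+1)/2 = 21.)
Step 4: Test statistic W = min(W+, W-) = 6.5.
Step 5: Ties in |d|, so use the tie-corrected normal approximation.
        E[W] = n(n+1)/4 = 6*7/4 = 10.5.
        Tie groups: |d|=5 (t=2); sum(t^3 - t) = 6.
        Var[W] = n(n+1)(2n+1)/24 - sum(t^3-t)/48 = 546/24 - 6/48 = 22.625.
        z = (W - E[W]) / sqrt(Var[W]) = (6.5 - 10.5) / 4.7566 = -0.8409.
        Two-sided p = 2*Phi(z) = 0.400381.
Step 6: alpha = 0.05. fail to reject H0.

W+ = 6.5, W- = 14.5, W = min = 6.5, p = 0.400381, fail to reject H0.


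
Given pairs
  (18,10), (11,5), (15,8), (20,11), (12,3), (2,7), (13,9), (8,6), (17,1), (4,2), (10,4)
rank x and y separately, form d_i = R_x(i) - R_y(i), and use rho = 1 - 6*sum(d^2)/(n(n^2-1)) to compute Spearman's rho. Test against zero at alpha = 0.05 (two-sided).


Step 1: Rank x and y separately (midranks; no ties here).
rank(x): 18->10, 11->5, 15->8, 20->11, 12->6, 2->1, 13->7, 8->3, 17->9, 4->2, 10->4
rank(y): 10->10, 5->5, 8->8, 11->11, 3->3, 7->7, 9->9, 6->6, 1->1, 2->2, 4->4
Step 2: d_i = R_x(i) - R_y(i); compute d_i^2.
  (10-10)^2=0, (5-5)^2=0, (8-8)^2=0, (11-11)^2=0, (6-3)^2=9, (1-7)^2=36, (7-9)^2=4, (3-6)^2=9, (9-1)^2=64, (2-2)^2=0, (4-4)^2=0
sum(d^2) = 122.
Step 3: rho = 1 - 6*122 / (11*(11^2 - 1)) = 1 - 732/1320 = 0.445455.
Step 4: Under H0, t = rho * sqrt((n-2)/(1-rho^2)) = 1.4926 ~ t(9).
Step 5: Two-sided p-value from the t-distribution with 9 df = 0.169733.
Step 6: alpha = 0.05. fail to reject H0.

rho = 0.4455, p = 0.169733, fail to reject H0 at alpha = 0.05.


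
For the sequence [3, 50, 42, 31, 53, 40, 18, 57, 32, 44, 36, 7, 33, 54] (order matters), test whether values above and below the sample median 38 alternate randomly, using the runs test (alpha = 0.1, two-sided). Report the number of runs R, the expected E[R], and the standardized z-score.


Step 1: Compute median = 38; label A = above, B = below.
Labels in order: BAABAABABABBBA  (n_A = 7, n_B = 7)
Step 2: Count runs R = 10.
Step 3: Under H0 (random ordering), E[R] = 2*n_A*n_B/(n_A+n_B) + 1 = 2*7*7/14 + 1 = 8.0000.
        Var[R] = 2*n_A*n_B*(2*n_A*n_B - n_A - n_B) / ((n_A+n_B)^2 * (n_A+n_B-1)) = 8232/2548 = 3.2308.
        SD[R] = 1.7974.
Step 4: Continuity-corrected z = (R - 0.5 - E[R]) / SD[R] = (10 - 0.5 - 8.0000) / 1.7974 = 0.8345.
Step 5: Two-sided p-value via normal approximation = 2*(1 - Phi(|z|)) = 0.403986.
Step 6: alpha = 0.1. fail to reject H0.

R = 10, z = 0.8345, p = 0.403986, fail to reject H0.


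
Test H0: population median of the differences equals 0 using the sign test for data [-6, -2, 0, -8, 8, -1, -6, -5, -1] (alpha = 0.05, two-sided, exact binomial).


Step 1: Discard zero differences. Original n = 9; n_eff = number of nonzero differences = 8.
Nonzero differences (with sign): -6, -2, -8, +8, -1, -6, -5, -1
Step 2: Count signs: positive = 1, negative = 7.
Step 3: Under H0: P(positive) = 0.5, so the number of positives S ~ Bin(8, 0.5).
Step 4: Two-sided exact p-value = sum of Bin(8,0.5) probabilities at or below the observed probability = 0.070312.
Step 5: alpha = 0.05. fail to reject H0.

n_eff = 8, pos = 1, neg = 7, p = 0.070312, fail to reject H0.


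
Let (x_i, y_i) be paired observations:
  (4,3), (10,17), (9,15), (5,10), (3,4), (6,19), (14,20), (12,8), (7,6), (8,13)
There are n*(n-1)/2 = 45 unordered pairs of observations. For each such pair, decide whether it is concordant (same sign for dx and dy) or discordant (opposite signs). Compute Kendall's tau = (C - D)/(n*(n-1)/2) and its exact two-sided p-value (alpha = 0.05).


Step 1: Enumerate the 45 unordered pairs (i,j) with i<j and classify each by sign(x_j-x_i) * sign(y_j-y_i).
  (1,2):dx=+6,dy=+14->C; (1,3):dx=+5,dy=+12->C; (1,4):dx=+1,dy=+7->C; (1,5):dx=-1,dy=+1->D
  (1,6):dx=+2,dy=+16->C; (1,7):dx=+10,dy=+17->C; (1,8):dx=+8,dy=+5->C; (1,9):dx=+3,dy=+3->C
  (1,10):dx=+4,dy=+10->C; (2,3):dx=-1,dy=-2->C; (2,4):dx=-5,dy=-7->C; (2,5):dx=-7,dy=-13->C
  (2,6):dx=-4,dy=+2->D; (2,7):dx=+4,dy=+3->C; (2,8):dx=+2,dy=-9->D; (2,9):dx=-3,dy=-11->C
  (2,10):dx=-2,dy=-4->C; (3,4):dx=-4,dy=-5->C; (3,5):dx=-6,dy=-11->C; (3,6):dx=-3,dy=+4->D
  (3,7):dx=+5,dy=+5->C; (3,8):dx=+3,dy=-7->D; (3,9):dx=-2,dy=-9->C; (3,10):dx=-1,dy=-2->C
  (4,5):dx=-2,dy=-6->C; (4,6):dx=+1,dy=+9->C; (4,7):dx=+9,dy=+10->C; (4,8):dx=+7,dy=-2->D
  (4,9):dx=+2,dy=-4->D; (4,10):dx=+3,dy=+3->C; (5,6):dx=+3,dy=+15->C; (5,7):dx=+11,dy=+16->C
  (5,8):dx=+9,dy=+4->C; (5,9):dx=+4,dy=+2->C; (5,10):dx=+5,dy=+9->C; (6,7):dx=+8,dy=+1->C
  (6,8):dx=+6,dy=-11->D; (6,9):dx=+1,dy=-13->D; (6,10):dx=+2,dy=-6->D; (7,8):dx=-2,dy=-12->C
  (7,9):dx=-7,dy=-14->C; (7,10):dx=-6,dy=-7->C; (8,9):dx=-5,dy=-2->C; (8,10):dx=-4,dy=+5->D
  (9,10):dx=+1,dy=+7->C
Step 2: C = 34, D = 11, total pairs = 45.
Step 3: tau = (C - D)/(n(n-1)/2) = (34 - 11)/45 = 0.511111.
Step 4: Exact two-sided p-value (enumerate n! = 3628800 permutations of y under H0): p = 0.046623.
Step 5: alpha = 0.05. reject H0.

tau_b = 0.5111 (C=34, D=11), p = 0.046623, reject H0.


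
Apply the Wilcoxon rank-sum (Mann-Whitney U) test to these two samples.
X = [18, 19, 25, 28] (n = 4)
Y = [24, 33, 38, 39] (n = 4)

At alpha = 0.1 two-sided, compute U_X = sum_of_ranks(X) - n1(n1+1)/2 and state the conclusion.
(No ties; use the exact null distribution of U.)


Step 1: Combine and sort all 8 observations; assign midranks.
sorted (value, group): (18,X), (19,X), (24,Y), (25,X), (28,X), (33,Y), (38,Y), (39,Y)
ranks: 18->1, 19->2, 24->3, 25->4, 28->5, 33->6, 38->7, 39->8
Step 2: Rank sum for X: R1 = 1 + 2 + 4 + 5 = 12.
Step 3: U_X = R1 - n1(n1+1)/2 = 12 - 4*5/2 = 12 - 10 = 2.
       U_Y = n1*n2 - U_X = 16 - 2 = 14.
Step 4: No ties, so the exact null distribution of U (based on enumerating the C(8,4) = 70 equally likely rank assignments) gives the two-sided p-value.
Step 5: p-value = 0.114286; compare to alpha = 0.1. fail to reject H0.

U_X = 2, p = 0.114286, fail to reject H0 at alpha = 0.1.


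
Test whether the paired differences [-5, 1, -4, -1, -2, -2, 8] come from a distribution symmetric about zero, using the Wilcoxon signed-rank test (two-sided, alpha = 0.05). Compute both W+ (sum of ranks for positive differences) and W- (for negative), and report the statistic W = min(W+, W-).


Step 1: Drop any zero differences (none here) and take |d_i|.
|d| = [5, 1, 4, 1, 2, 2, 8]
Step 2: Midrank |d_i| (ties get averaged ranks).
ranks: |5|->6, |1|->1.5, |4|->5, |1|->1.5, |2|->3.5, |2|->3.5, |8|->7
Step 3: Attach original signs; sum ranks with positive sign and with negative sign.
W+ = 1.5 + 7 = 8.5
W- = 6 + 5 + 1.5 + 3.5 + 3.5 = 19.5
(Check: W+ + W- = 28 should equal n(n+1)/2 = 28.)
Step 4: Test statistic W = min(W+, W-) = 8.5.
Step 5: Ties in |d|, so use the tie-corrected normal approximation.
        E[W] = n(n+1)/4 = 7*8/4 = 14.
        Tie groups: |d|=1 (t=2), |d|=2 (t=2); sum(t^3 - t) = 12.
        Var[W] = n(n+1)(2n+1)/24 - sum(t^3-t)/48 = 840/24 - 12/48 = 34.75.
        z = (W - E[W]) / sqrt(Var[W]) = (8.5 - 14) / 5.8949 = -0.9330.
        Two-sided p = 2*Phi(z) = 0.350816.
Step 6: alpha = 0.05. fail to reject H0.

W+ = 8.5, W- = 19.5, W = min = 8.5, p = 0.350816, fail to reject H0.


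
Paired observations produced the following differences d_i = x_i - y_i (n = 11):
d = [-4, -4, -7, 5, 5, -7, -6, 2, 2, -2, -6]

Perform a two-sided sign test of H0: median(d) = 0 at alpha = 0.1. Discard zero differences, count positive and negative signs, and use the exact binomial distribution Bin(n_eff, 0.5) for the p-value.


Step 1: Discard zero differences. Original n = 11; n_eff = number of nonzero differences = 11.
Nonzero differences (with sign): -4, -4, -7, +5, +5, -7, -6, +2, +2, -2, -6
Step 2: Count signs: positive = 4, negative = 7.
Step 3: Under H0: P(positive) = 0.5, so the number of positives S ~ Bin(11, 0.5).
Step 4: Two-sided exact p-value = sum of Bin(11,0.5) probabilities at or below the observed probability = 0.548828.
Step 5: alpha = 0.1. fail to reject H0.

n_eff = 11, pos = 4, neg = 7, p = 0.548828, fail to reject H0.


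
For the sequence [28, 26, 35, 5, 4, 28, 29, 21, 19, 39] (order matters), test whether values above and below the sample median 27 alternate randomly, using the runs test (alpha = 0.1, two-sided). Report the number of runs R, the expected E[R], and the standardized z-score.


Step 1: Compute median = 27; label A = above, B = below.
Labels in order: ABABBAABBA  (n_A = 5, n_B = 5)
Step 2: Count runs R = 7.
Step 3: Under H0 (random ordering), E[R] = 2*n_A*n_B/(n_A+n_B) + 1 = 2*5*5/10 + 1 = 6.0000.
        Var[R] = 2*n_A*n_B*(2*n_A*n_B - n_A - n_B) / ((n_A+n_B)^2 * (n_A+n_B-1)) = 2000/900 = 2.2222.
        SD[R] = 1.4907.
Step 4: Continuity-corrected z = (R - 0.5 - E[R]) / SD[R] = (7 - 0.5 - 6.0000) / 1.4907 = 0.3354.
Step 5: Two-sided p-value via normal approximation = 2*(1 - Phi(|z|)) = 0.737316.
Step 6: alpha = 0.1. fail to reject H0.

R = 7, z = 0.3354, p = 0.737316, fail to reject H0.


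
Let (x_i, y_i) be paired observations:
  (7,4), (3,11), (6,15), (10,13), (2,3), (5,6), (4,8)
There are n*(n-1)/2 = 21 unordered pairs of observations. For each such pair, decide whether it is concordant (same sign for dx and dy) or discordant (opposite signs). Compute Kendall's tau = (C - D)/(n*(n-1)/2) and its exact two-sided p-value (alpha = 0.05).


Step 1: Enumerate the 21 unordered pairs (i,j) with i<j and classify each by sign(x_j-x_i) * sign(y_j-y_i).
  (1,2):dx=-4,dy=+7->D; (1,3):dx=-1,dy=+11->D; (1,4):dx=+3,dy=+9->C; (1,5):dx=-5,dy=-1->C
  (1,6):dx=-2,dy=+2->D; (1,7):dx=-3,dy=+4->D; (2,3):dx=+3,dy=+4->C; (2,4):dx=+7,dy=+2->C
  (2,5):dx=-1,dy=-8->C; (2,6):dx=+2,dy=-5->D; (2,7):dx=+1,dy=-3->D; (3,4):dx=+4,dy=-2->D
  (3,5):dx=-4,dy=-12->C; (3,6):dx=-1,dy=-9->C; (3,7):dx=-2,dy=-7->C; (4,5):dx=-8,dy=-10->C
  (4,6):dx=-5,dy=-7->C; (4,7):dx=-6,dy=-5->C; (5,6):dx=+3,dy=+3->C; (5,7):dx=+2,dy=+5->C
  (6,7):dx=-1,dy=+2->D
Step 2: C = 13, D = 8, total pairs = 21.
Step 3: tau = (C - D)/(n(n-1)/2) = (13 - 8)/21 = 0.238095.
Step 4: Exact two-sided p-value (enumerate n! = 5040 permutations of y under H0): p = 0.561905.
Step 5: alpha = 0.05. fail to reject H0.

tau_b = 0.2381 (C=13, D=8), p = 0.561905, fail to reject H0.


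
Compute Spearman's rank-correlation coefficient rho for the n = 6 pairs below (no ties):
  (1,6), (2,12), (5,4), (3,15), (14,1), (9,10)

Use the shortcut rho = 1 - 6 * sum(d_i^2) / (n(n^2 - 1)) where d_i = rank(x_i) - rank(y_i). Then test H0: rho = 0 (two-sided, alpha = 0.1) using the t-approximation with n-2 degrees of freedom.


Step 1: Rank x and y separately (midranks; no ties here).
rank(x): 1->1, 2->2, 5->4, 3->3, 14->6, 9->5
rank(y): 6->3, 12->5, 4->2, 15->6, 1->1, 10->4
Step 2: d_i = R_x(i) - R_y(i); compute d_i^2.
  (1-3)^2=4, (2-5)^2=9, (4-2)^2=4, (3-6)^2=9, (6-1)^2=25, (5-4)^2=1
sum(d^2) = 52.
Step 3: rho = 1 - 6*52 / (6*(6^2 - 1)) = 1 - 312/210 = -0.485714.
Step 4: Under H0, t = rho * sqrt((n-2)/(1-rho^2)) = -1.1113 ~ t(4).
Step 5: Two-sided p-value from the t-distribution with 4 df = 0.328723.
Step 6: alpha = 0.1. fail to reject H0.

rho = -0.4857, p = 0.328723, fail to reject H0 at alpha = 0.1.


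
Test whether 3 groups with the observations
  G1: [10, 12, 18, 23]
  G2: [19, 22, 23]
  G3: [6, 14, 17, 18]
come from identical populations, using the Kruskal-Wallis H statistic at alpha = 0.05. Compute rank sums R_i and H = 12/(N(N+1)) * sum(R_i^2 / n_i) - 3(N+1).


Step 1: Combine all N = 11 observations and assign midranks.
sorted (value, group, rank): (6,G3,1), (10,G1,2), (12,G1,3), (14,G3,4), (17,G3,5), (18,G1,6.5), (18,G3,6.5), (19,G2,8), (22,G2,9), (23,G1,10.5), (23,G2,10.5)
Step 2: Sum ranks within each group.
R_1 = 22 (n_1 = 4)
R_2 = 27.5 (n_2 = 3)
R_3 = 16.5 (n_3 = 4)
Step 3: H = 12/(N(N+1)) * sum(R_i^2/n_i) - 3(N+1)
     = 12/(11*12) * (22^2/4 + 27.5^2/3 + 16.5^2/4) - 3*12
     = 0.090909 * 441.146 - 36
     = 4.104167.
Step 4: Ties present; correction factor C = 1 - 12/(11^3 - 11) = 0.990909. Corrected H = 4.104167 / 0.990909 = 4.141820.
Step 5: Under H0, H ~ chi^2(2); p-value = 0.126071.
Step 6: alpha = 0.05. fail to reject H0.

H = 4.1418, df = 2, p = 0.126071, fail to reject H0.


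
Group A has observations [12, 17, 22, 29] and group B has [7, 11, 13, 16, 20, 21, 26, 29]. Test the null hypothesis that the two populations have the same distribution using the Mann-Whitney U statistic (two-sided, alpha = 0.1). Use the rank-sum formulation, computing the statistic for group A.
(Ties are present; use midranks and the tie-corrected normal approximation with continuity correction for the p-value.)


Step 1: Combine and sort all 12 observations; assign midranks.
sorted (value, group): (7,Y), (11,Y), (12,X), (13,Y), (16,Y), (17,X), (20,Y), (21,Y), (22,X), (26,Y), (29,X), (29,Y)
ranks: 7->1, 11->2, 12->3, 13->4, 16->5, 17->6, 20->7, 21->8, 22->9, 26->10, 29->11.5, 29->11.5
Step 2: Rank sum for X: R1 = 3 + 6 + 9 + 11.5 = 29.5.
Step 3: U_X = R1 - n1(n1+1)/2 = 29.5 - 4*5/2 = 29.5 - 10 = 19.5.
       U_Y = n1*n2 - U_X = 32 - 19.5 = 12.5.
Step 4: Ties are present, so use the tie-corrected normal approximation (with continuity correction) for the p-value.
Step 5: p-value = 0.609759; compare to alpha = 0.1. fail to reject H0.

U_X = 19.5, p = 0.609759, fail to reject H0 at alpha = 0.1.
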